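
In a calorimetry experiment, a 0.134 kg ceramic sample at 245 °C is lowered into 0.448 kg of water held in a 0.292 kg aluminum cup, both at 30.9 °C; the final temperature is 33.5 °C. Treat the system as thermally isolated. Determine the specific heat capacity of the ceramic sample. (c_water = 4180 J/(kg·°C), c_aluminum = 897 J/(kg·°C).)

Conservation of energy gives ΣQ = 0:
0.134×c×(33.5 − 245) + 0.448×4180×(33.5 − 30.9) + 0.292×897×(33.5 − 30.9) = 0
-28.34 c = -5549.9
c = -5549.9/-28.34 ≈ 195.8 J/(kg·°C)

c ≈ 196 J/(kg·°C)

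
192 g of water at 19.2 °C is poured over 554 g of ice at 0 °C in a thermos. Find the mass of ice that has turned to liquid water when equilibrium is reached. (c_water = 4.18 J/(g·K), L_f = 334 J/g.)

m_melted ≈ 46.1 g

Water can give up m c ΔT = 192·4.18·19.2 = 15409 J before reaching 0 °C.
To melt every bit of ice: 554·334 = 185036 J.
That's not enough to melt it all — equilibrium is at 0 °C with ice remaining.
m_melt = 15409 / L_f = 46.14 g.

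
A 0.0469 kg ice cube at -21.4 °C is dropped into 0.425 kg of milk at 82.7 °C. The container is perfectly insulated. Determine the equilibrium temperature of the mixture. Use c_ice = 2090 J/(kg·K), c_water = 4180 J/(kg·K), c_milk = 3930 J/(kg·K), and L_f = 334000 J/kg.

T_f ≈ 64.5 °C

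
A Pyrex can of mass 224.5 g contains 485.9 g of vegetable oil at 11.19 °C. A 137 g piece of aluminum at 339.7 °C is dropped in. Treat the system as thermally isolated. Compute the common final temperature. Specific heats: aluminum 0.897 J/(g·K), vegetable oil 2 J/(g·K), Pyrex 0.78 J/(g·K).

Setting the total heat transfer to zero:
137*0.897*(T − 339.7) + 485.9*2*(T − 11.19) + 224.5*0.78*(T − 11.19) = 0
122.89(T − 339.7) + 971.8(T − 11.19) + 175.11(T − 11.19) = 0
(122.89 + 971.8 + 175.11) T = 122.89*339.7 + 971.8*11.19 + 175.11*11.19
T = 54579/1269.8 ≈ 42.98 °C

T_f ≈ 43.0 °C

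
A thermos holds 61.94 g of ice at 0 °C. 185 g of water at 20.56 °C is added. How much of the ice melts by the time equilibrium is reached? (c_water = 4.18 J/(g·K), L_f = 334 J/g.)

Heat available from the water dropping to 0 °C: 185×4.18×20.56 = 15899 J.
Fully melting the ice requires m_ice L_f = 61.94×334 = 20688 J.
15899 J < 20688 J, so only part of the ice melts and the system sits at 0 °C.
m_melted×334 = 15899  ⇒  m_melted ≈ 47.6 g.

m_melted ≈ 47.6 g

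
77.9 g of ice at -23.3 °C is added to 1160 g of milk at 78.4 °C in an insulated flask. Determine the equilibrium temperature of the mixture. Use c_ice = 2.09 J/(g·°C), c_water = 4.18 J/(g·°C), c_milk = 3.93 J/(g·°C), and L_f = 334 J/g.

T_f ≈ 67.1 °C

Heat gained plus heat lost sum to zero:
warm ice to 0 °C: 77.9×2.09×(0 − (-23.3)) = 3793.5
  fusion: m_ice L_f = 77.9×334 = 26019
  meltwater 0→T: 77.9×4.18×T = 325.62 T
  milk: 4558.8(T − 78.4)
4884.4 T = 357410 − 29812 = 327598
T ≈ 67.07 °C — above 0 °C, consistent with complete melting.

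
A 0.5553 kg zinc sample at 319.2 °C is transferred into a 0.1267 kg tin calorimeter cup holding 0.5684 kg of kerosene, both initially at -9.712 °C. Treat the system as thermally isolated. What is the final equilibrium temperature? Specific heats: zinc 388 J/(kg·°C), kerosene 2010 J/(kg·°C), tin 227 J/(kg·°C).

T_f ≈ 41.4 °C

Setting the total heat transfer to zero:
0.5553*388*(T − 319.2) + 0.5684*2010*(T − (-9.712)) + 0.1267*227*(T − (-9.712)) = 0
(215.46 + 1142.5 + 28.76) T = 215.46*319.2 + 1142.5*(-9.712) + 28.76*(-9.712)
T = 57399 / 1386.7 = 41.4 °C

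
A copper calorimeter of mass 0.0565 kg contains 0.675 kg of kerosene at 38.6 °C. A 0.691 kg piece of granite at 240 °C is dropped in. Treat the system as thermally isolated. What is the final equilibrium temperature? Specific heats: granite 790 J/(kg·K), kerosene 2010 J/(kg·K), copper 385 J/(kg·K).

T_f ≈ 95.7 °C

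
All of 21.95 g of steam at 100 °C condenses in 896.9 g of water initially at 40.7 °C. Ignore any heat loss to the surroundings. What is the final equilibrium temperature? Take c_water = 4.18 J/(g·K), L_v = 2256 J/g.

T_f ≈ 55.0 °C

Heat gained plus heat lost sum to zero:
latent heat released on condensation: 21.95×2256 = 49519
  condensate cools 100→T: 21.95×4.18×(T − 100) = 91.75(T − 100)
  water warms: 896.9×4.18×(T − 40.7) = 3749(T − 40.7)
3840.8 T = 49519 + 9175.1 + 152586 = 211280
T ≈ 55.01 °C, under the boiling point, so the assumption holds.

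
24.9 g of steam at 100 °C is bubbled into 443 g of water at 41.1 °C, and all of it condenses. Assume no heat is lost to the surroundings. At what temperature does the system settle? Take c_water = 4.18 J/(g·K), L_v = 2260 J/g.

Taking heat into each body as positive, Σ m c ΔT = 0:
steam→water at 100 °C releases m L_v = 24.9·2260 = 56274
  condensed water 100 °C→T: 104.08(T − 100)
  original water: 1851.7(T − 41.1)
1955.8 T = 56274 + 10408 + 76107 = 142789
T ≈ 73.01 °C, under the boiling point, so the assumption holds.

T_f ≈ 73.0 °C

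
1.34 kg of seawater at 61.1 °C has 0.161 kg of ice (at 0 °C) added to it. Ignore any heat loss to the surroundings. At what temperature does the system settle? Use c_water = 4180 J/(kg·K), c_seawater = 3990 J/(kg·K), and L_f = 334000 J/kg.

T_f ≈ 45.3 °C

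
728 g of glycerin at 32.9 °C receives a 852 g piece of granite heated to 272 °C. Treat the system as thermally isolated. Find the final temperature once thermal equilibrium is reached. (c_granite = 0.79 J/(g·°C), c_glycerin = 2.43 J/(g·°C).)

T_f = Σ m_i c_i T_i / Σ m_i c_i:
T_f = (673.08*272 + 1769*32.9) / (673.08 + 1769)
    = 241279 / 2442.1 ≈ 98.80 °C

T_f ≈ 98.8 °C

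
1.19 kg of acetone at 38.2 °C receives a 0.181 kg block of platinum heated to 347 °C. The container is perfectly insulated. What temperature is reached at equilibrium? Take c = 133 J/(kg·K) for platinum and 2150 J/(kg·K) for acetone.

T_f ≈ 41.1 °C

With ΣQ=0 the equilibrium temperature is the m·c-weighted mean:
T_f = (24.07*347 + 2558.5*38.2) / (24.07 + 2558.5)
    = 106088 / 2582.6 ≈ 41.08 °C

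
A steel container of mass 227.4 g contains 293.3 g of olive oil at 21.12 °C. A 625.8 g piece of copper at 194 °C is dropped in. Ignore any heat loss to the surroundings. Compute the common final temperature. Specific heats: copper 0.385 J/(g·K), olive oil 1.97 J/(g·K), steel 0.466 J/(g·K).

T_f ≈ 66.2 °C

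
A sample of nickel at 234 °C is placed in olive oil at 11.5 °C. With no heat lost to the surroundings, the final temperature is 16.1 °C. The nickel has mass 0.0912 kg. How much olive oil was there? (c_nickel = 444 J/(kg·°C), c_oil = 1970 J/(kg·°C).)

|Q_nickel| = |Q_oil|:
0.0912×444×(234 − 16.1) = m×1970×(16.1 − 11.5)
9062 m = 8823.4  ⇒  m ≈ 0.9737 kg

m ≈ 0.974 kg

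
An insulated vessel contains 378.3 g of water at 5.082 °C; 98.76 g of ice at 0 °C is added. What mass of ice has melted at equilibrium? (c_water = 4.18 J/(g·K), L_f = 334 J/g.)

m_melted ≈ 24.1 g

Water can give up m c ΔT = 378.3×4.18×5.082 = 8036.1 J before reaching 0 °C.
To melt every bit of ice: 98.76×334 = 32986 J.
That's not enough to melt it all — equilibrium is at 0 °C with ice remaining.
Mass melted = 8036.1/334 ≈ 24.06 g.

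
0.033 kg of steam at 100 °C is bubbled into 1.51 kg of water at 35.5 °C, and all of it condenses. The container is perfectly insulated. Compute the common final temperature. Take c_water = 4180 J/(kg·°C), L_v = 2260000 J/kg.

T_f ≈ 48.4 °C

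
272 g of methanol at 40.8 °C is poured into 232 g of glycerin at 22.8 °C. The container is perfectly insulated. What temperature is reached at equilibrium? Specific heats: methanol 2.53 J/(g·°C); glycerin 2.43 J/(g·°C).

T_f ≈ 32.7 °C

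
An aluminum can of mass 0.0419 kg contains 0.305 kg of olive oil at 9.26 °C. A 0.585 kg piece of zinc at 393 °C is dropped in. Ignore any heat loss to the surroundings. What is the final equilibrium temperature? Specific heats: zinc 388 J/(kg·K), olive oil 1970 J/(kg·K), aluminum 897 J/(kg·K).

Taking heat into each body as positive, Σ m c ΔT = 0:
0.585·388·(T − 393) + 0.305·1970·(T − 9.26) + 0.0419·897·(T − 9.26) = 0
226.98(T − 393) + 600.85(T − 9.26) + 37.58(T − 9.26) = 0
(226.98 + 600.85 + 37.58) T = 226.98·393 + 600.85·9.26 + 37.58·9.26
T ≈ 109.91 °C

T_f ≈ 109.9 °C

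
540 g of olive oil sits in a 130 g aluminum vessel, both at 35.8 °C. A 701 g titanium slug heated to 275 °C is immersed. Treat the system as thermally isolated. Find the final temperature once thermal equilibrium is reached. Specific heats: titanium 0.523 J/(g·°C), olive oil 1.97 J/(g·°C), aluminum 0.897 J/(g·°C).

Conservation of energy gives ΣQ = 0:
701*0.523*(T − 275) + 540*1.97*(T − 35.8) + 130*0.897*(T − 35.8) = 0
(366.62 + 1063.8 + 116.61) T = 366.62*275 + 1063.8*35.8 + 116.61*35.8
T ≈ 92.49 °C

T_f ≈ 92.5 °C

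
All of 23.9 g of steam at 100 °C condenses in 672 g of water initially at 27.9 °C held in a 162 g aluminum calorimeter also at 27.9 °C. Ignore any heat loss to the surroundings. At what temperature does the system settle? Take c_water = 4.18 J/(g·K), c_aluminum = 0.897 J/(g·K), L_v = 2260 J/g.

T_f ≈ 47.9 °C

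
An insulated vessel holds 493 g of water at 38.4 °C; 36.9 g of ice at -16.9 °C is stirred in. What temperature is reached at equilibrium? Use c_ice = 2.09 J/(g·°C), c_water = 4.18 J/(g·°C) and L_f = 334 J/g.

T_f ≈ 29.6 °C

Sum of m c ΔT and latent-heat terms is zero:
ice -16.9→0 °C: 36.9×2.09×16.9 = 1303.3; melt ice: 36.9×334 = 12325; meltwater 0→T: 36.9×4.18×T = 154.24 T; water: 2060.7(T − 38.4)
2215 T = 79132 − 13628 = 65504
T ≈ 29.57 °C (positive, so assuming full melt was valid).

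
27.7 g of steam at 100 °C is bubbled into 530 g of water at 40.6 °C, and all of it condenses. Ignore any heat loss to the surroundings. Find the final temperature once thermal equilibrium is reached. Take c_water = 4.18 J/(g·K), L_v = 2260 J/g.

T_f ≈ 70.4 °C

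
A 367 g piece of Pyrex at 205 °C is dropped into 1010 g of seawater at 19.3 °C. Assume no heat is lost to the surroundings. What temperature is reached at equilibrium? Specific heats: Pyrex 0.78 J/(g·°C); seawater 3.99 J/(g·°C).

T_f ≈ 31.6 °C

Conservation of energy gives ΣQ = 0:
367×0.78×(T − 205) + 1010×3.99×(T − 19.3) = 0
286.26(T − 205) + 4029.9(T − 19.3) = 0
(286.26 + 4029.9) T = 286.26×205 + 4029.9×19.3
T = 136460 / 4316.2 = 31.6 °C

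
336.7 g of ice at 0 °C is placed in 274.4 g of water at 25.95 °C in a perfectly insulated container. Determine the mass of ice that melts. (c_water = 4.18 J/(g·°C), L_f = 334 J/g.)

m_melted ≈ 89.1 g

Water can give up m c ΔT = 274.4·4.18·25.95 = 29764 J before reaching 0 °C.
Melting all 336.7 g of ice would need 336.7·334 = 112458 J.
29764 J < 112458 J, so only part of the ice melts and the system sits at 0 °C.
m_melt = 29764 / L_f = 89.12 g.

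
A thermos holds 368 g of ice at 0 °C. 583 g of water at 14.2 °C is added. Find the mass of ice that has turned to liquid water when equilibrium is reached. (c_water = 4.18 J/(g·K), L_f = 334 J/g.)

Cooling the water to 0 °C releases 583·4.18·14.2 = 34605 J.
Fully melting the ice requires m_ice L_f = 368·334 = 122912 J.
Since 34605 < 122912 J, not all the ice melts; equilibrium is at 0 °C.
m_melt = 34605 / L_f = 103.6 g.

m_melted ≈ 104 g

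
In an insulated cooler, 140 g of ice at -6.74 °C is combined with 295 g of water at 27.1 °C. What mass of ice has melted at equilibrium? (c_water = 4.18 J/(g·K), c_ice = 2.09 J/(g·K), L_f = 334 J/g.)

Heat available from the water dropping to 0 °C: 295·4.18·27.1 = 33417 J.
Of that, 140·2.09·6.74 = 1972.1 J goes to bring the ice to 0 °C, leaving 31445 J.
To melt every bit of ice: 140·334 = 46760 J.
31445 J < 46760 J, so only part of the ice melts and the system sits at 0 °C.
m_melted·334 = 31445  ⇒  m_melted ≈ 94.15 g.

m_melted ≈ 94.1 g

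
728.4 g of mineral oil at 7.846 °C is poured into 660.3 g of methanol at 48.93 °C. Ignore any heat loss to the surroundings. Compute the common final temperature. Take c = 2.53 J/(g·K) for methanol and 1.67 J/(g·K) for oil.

Net heat exchanged in the isolated system is zero:
660.3*2.53*(T − 48.93) + 728.4*1.67*(T − 7.846) = 0
1670.6(T − 48.93) + 1216.4(T − 7.846) = 0
(1670.6 + 1216.4) T = 1670.6*48.93 + 1216.4*7.846
T ≈ 31.62 °C

T_f ≈ 31.6 °C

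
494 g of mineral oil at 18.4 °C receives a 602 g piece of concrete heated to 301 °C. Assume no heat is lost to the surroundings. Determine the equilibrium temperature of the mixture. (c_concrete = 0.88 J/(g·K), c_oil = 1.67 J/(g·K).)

T_f ≈ 128.9 °C

Taking heat into each body as positive, Σ m c ΔT = 0:
602×0.88×(T − 301) + 494×1.67×(T − 18.4) = 0
1354.7 T = 174637
T = 174637 / 1354.7 = 129 °C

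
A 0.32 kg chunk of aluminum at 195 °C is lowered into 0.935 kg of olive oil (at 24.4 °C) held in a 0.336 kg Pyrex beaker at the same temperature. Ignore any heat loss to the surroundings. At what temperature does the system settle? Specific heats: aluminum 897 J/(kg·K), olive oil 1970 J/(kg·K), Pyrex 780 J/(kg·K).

Net heat exchanged in the isolated system is zero:
0.32·897·(T − 195) + 0.935·1970·(T − 24.4) + 0.336·780·(T − 24.4) = 0
2391.1 T = 107311
T ≈ 44.88 °C

T_f ≈ 44.9 °C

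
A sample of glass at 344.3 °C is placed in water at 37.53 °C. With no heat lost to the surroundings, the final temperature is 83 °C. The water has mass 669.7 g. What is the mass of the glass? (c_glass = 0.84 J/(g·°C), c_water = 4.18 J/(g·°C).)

Heat lost by the glass = heat gained by the water:
m·0.84·(344.3 − 83) = 669.7·4.18·(83 − 37.53)
219.49 m = 127286  ⇒  m ≈ 579.9 g

m ≈ 580 g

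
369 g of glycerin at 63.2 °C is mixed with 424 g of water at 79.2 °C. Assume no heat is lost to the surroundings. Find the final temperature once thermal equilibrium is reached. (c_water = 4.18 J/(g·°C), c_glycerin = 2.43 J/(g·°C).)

T_f ≈ 73.8 °C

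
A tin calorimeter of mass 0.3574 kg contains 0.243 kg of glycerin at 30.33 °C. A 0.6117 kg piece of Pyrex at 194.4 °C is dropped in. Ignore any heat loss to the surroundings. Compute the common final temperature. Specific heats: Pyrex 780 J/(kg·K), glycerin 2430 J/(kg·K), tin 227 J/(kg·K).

T_f ≈ 98.5 °C

Net heat exchanged in the isolated system is zero:
0.6117×780×(T − 194.4) + 0.243×2430×(T − 30.33) + 0.3574×227×(T − 30.33) = 0
477.13(T − 194.4) + 590.49(T − 30.33) + 81.13(T − 30.33) = 0
1148.7 T = 113124
T = 113124 / 1148.7 = 98.5 °C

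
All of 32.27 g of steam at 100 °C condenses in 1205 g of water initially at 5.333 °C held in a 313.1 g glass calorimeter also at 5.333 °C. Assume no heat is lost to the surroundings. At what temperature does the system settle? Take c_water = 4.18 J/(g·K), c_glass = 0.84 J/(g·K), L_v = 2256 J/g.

Setting the total heat transfer to zero:
latent heat released on condensation: 32.27·2256 = 72801
  condensate cools 100→T: 32.27·4.18·(T − 100) = 134.89(T − 100)
  water warms: 1205·4.18·(T − 5.333) = 5036.9(T − 5.333)
  glass cup: 313.1·0.84·(T − 5.333) = 263(T − 5.333)
5434.8 T = 72801 + 13489 + 28264 = 114554
T ≈ 21.08 °C — below 100 °C, confirming all the steam condensed.

T_f ≈ 21.1 °C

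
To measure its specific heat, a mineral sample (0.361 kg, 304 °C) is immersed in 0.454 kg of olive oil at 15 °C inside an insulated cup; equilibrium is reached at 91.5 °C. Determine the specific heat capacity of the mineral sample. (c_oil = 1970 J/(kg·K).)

c ≈ 892 J/(kg·K)

Taking heat into each body as positive, Σ m c ΔT = 0:
0.361·c·(91.5 − 304) + 0.454·1970·(91.5 − 15) = 0
-76.71 c = -68420
c = -68420/-76.71 ≈ 891.9 J/(kg·K)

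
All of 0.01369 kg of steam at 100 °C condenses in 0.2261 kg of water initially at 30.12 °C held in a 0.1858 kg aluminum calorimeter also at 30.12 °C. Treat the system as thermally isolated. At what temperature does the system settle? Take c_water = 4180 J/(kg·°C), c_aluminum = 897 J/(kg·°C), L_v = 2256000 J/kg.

T_f ≈ 60.0 °C

Net heat exchanged in the isolated system is zero:
latent heat released on condensation: 0.01369·2256000 = 30885
  condensate cools 100→T: 0.01369·4180·(T − 100) = 57.22(T − 100)
  original water: 945.1(T − 30.12)
  cup: 166.66(T − 30.12)
1169 T = 30885 + 5722.4 + 33486 = 70093
T ≈ 59.96 °C — below 100 °C, confirming all the steam condensed.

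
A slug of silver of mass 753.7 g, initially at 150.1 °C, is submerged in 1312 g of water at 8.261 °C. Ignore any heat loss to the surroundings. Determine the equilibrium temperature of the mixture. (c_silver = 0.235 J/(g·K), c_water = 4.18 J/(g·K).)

With ΣQ=0 the equilibrium temperature is the m·c-weighted mean:
T_f = (177.12×150.1 + 5484.2×8.261) / (177.12 + 5484.2)
    = 71890 / 5661.3 ≈ 12.70 °C

T_f ≈ 12.7 °C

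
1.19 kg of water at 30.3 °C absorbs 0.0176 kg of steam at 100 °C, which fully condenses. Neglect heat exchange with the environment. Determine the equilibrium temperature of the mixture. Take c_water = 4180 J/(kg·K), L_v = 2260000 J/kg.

T_f ≈ 39.2 °C

Net heat exchanged in the isolated system is zero:
latent heat released on condensation: 0.0176×2260000 = 39776; condensed water 100 °C→T: 73.57(T − 100); water warms: 1.19×4180×(T − 30.3) = 4974.2(T − 30.3)
5047.8 T = 39776 + 7356.8 + 150718 = 197851
T ≈ 39.20 °C — below 100 °C, confirming all the steam condensed.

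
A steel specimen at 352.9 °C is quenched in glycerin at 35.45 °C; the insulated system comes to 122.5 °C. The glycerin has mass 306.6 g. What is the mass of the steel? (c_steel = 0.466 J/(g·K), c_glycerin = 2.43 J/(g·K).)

Heat lost by the steel = heat gained by the glycerin:
m×0.466×(352.9 − 122.5) = 306.6×2.43×(122.5 − 35.45)
107.37 m = 64856  ⇒  m ≈ 604.1 g

m ≈ 604 g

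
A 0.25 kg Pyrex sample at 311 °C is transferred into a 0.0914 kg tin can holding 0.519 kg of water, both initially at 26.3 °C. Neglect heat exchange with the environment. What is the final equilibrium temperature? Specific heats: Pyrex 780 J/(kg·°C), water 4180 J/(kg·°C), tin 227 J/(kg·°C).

T_f = Σ m_i c_i T_i / Σ m_i c_i:
T_f = (195·311 + 2169.4·26.3 + 20.75·26.3) / (195 + 2169.4 + 20.75)
    = 118246 / 2385.2 ≈ 49.58 °C

T_f ≈ 49.6 °C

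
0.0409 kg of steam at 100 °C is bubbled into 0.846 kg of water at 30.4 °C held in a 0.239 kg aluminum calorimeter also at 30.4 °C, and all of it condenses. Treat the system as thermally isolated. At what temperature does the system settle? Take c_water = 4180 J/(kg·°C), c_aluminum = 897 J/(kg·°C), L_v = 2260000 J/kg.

Heat gained plus heat lost sum to zero:
steam→water at 100 °C releases m L_v = 0.0409·2260000 = 92434; condensed water 100 °C→T: 170.96(T − 100); water warms: 0.846·4180·(T − 30.4) = 3536.3(T − 30.4); cup: 214.38(T − 30.4)
3921.6 T = 92434 + 17096 + 114020 = 223550
T ≈ 57.00 °C, under the boiling point, so the assumption holds.

T_f ≈ 57.0 °C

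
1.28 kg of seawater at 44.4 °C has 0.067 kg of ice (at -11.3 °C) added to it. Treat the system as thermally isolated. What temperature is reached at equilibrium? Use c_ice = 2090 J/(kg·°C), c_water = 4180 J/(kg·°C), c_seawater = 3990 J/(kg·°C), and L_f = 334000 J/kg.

T_f ≈ 37.6 °C

Let T be the final temperature. ΣQ_i = 0:
warm ice to 0 °C: 0.067×2090×(0 − (-11.3)) = 1582.3
  latent heat to melt: 0.067×334000 = 22378
  meltwater 0→T: 0.067×4180×T = 280.06 T
  seawater: 5107.2(T − 44.4)
5387.3 T = 226760 − 23960 = 202799
T ≈ 37.64 °C (positive, so assuming full melt was valid).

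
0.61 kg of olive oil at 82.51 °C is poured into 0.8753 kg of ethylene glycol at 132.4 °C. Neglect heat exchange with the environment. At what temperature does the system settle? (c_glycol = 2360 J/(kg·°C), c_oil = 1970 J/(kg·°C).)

Taking heat into each body as positive, Σ m c ΔT = 0:
0.8753·2360·(T − 132.4) + 0.61·1970·(T − 82.51) = 0
3267.4 T = 372652
T ≈ 114.05 °C

T_f ≈ 114.1 °C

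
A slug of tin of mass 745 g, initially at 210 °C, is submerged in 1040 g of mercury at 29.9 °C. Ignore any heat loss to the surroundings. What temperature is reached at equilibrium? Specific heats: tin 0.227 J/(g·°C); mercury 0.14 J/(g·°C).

T_f ≈ 126.7 °C

Heat gained plus heat lost sum to zero:
745·0.227·(T − 210) + 1040·0.14·(T − 29.9) = 0
314.72 T = 39868
T = 39868/314.72 ≈ 126.68 °C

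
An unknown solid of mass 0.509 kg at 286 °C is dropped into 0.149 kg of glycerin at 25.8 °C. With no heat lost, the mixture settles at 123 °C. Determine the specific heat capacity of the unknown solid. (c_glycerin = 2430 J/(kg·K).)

c ≈ 424 J/(kg·K)

Conservation of energy gives ΣQ = 0:
0.509·c·(123 − 286) + 0.149·2430·(123 − 25.8) = 0
-82.97 c = -35193
c = -35193/-82.97 ≈ 424.2 J/(kg·K)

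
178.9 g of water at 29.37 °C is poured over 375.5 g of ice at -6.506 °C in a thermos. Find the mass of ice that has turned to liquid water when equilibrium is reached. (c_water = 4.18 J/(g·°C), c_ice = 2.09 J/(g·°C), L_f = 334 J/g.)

Water can give up m c ΔT = 178.9·4.18·29.37 = 21963 J before reaching 0 °C.
Of that, 375.5·2.09·6.506 = 5105.9 J goes to bring the ice to 0 °C, leaving 16857 J.
To melt every bit of ice: 375.5·334 = 125417 J.
16857 J < 125417 J, so only part of the ice melts and the system sits at 0 °C.
m_melt = 16857 / L_f = 50.47 g.

m_melted ≈ 50.5 g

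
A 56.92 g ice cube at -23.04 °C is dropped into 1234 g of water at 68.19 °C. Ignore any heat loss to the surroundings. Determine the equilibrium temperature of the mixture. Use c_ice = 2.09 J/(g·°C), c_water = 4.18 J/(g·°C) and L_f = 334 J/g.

Energy balance with sensible and latent terms:
ice -23.04→0 °C: 56.92×2.09×23.04 = 2740.9
  melt ice: 56.92×334 = 19011
  warm the meltwater: 237.93 T
  water cools: 1234×4.18×(T − 68.19) = 5158.1(T − 68.19)
5396 T = 351732 − 21752 = 329980
T ≈ 61.15 °C (positive, so assuming full melt was valid).

T_f ≈ 61.2 °C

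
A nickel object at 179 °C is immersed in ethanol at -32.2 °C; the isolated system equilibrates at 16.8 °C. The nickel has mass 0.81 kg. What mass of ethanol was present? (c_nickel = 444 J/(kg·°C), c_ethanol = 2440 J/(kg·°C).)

m ≈ 0.488 kg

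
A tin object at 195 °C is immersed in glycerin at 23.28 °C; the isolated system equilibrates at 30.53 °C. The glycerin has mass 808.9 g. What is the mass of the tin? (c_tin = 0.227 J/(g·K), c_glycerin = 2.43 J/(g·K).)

Heat lost by the tin = heat gained by the glycerin:
m·0.227·(195 − 30.53) = 808.9·2.43·(30.53 − 23.28)
37.33 m = 14251  ⇒  m ≈ 381.7 g

m ≈ 382 g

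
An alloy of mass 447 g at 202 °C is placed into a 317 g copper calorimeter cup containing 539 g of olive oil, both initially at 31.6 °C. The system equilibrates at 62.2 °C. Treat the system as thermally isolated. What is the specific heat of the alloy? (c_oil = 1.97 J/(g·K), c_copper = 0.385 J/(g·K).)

Energy conservation, ΣQ = 0:
447×c×(62.2 − 202) + 539×1.97×(62.2 − 31.6) + 317×0.385×(62.2 − 31.6) = 0
-62491 c = -36227
c = -36227/-62491 ≈ 0.5797 J/(g·K)

c ≈ 0.58 J/(g·K)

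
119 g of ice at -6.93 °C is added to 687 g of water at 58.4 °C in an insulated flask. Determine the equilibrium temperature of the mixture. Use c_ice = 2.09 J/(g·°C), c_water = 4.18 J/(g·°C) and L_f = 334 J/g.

Energy balance with sensible and latent terms:
warm ice to 0 °C: 119×2.09×(0 − (-6.93)) = 1723.6; latent heat to melt: 119×334 = 39746; warm the meltwater: 497.42 T; water cools: 687×4.18×(T − 58.4) = 2871.7(T − 58.4)
3369.1 T = 167705 − 41470 = 126235
T ≈ 37.47 °C (positive, so assuming full melt was valid).

T_f ≈ 37.5 °C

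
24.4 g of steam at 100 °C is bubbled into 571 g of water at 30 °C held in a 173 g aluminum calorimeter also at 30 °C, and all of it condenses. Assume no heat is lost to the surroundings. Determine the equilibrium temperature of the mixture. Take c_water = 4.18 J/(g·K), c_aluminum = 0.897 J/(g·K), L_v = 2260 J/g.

T_f ≈ 53.6 °C

Conservation of energy gives ΣQ = 0:
condense steam: −24.4·2260 = −55144
  condensed water 100 °C→T: 101.99(T − 100)
  water warms: 571·4.18·(T − 30) = 2386.8(T − 30)
  aluminum cup: 173·0.897·(T − 30) = 155.18(T − 30)
2644 T = 55144 + 10199 + 76259 = 141602
T ≈ 53.56 °C (< 100 °C, so full condensation is consistent).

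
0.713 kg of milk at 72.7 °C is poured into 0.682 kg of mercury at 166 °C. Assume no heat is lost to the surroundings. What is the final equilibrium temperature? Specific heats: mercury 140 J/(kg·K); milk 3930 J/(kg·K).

T_f ≈ 75.8 °C

Heat gained plus heat lost sum to zero:
0.682*140*(T − 166) + 0.713*3930*(T − 72.7) = 0
95.48(T − 166) + 2802.1(T − 72.7) = 0
2897.6 T = 219562
T ≈ 75.77 °C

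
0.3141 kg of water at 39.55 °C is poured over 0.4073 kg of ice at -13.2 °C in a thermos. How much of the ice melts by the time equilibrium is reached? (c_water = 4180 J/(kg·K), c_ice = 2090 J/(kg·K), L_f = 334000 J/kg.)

m_melted ≈ 0.122 kg

Cooling the water to 0 °C releases 0.3141·4180·39.55 = 51927 J.
Warming the ice to 0 °C takes 0.4073·2090·13.2 = 11237 J, leaving 40690 J for melting.
Melting all 0.4073 kg of ice would need 0.4073·334000 = 136038 J.
Since 40690 < 136038 J, not all the ice melts; equilibrium is at 0 °C.
Mass melted = 40690/334000 ≈ 0.1218 kg.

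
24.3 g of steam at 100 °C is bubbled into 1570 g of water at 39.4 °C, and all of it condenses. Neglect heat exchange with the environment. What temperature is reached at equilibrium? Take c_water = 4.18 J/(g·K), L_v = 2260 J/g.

Heat gained plus heat lost sum to zero:
condense steam: −24.3×2260 = −54918
  condensed water 100 °C→T: 101.57(T − 100)
  original water: 6562.6(T − 39.4)
6664.2 T = 54918 + 10157 + 258566 = 323642
T ≈ 48.56 °C — below 100 °C, confirming all the steam condensed.

T_f ≈ 48.6 °C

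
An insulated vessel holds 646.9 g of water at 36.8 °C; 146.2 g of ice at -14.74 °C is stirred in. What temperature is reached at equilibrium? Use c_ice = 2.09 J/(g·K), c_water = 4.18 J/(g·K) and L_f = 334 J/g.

T_f ≈ 13.9 °C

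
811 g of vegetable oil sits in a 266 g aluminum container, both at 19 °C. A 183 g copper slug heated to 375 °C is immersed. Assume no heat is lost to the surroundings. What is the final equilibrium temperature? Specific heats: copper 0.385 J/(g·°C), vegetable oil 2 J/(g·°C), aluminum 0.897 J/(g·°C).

T_f ≈ 32.0 °C

Net heat exchanged in the isolated system is zero:
183·0.385·(T − 375) + 811·2·(T − 19) + 266·0.897·(T − 19) = 0
(70.45 + 1622 + 238.6) T = 70.45·375 + 1622·19 + 238.6·19
T = 61772/1931.1 ≈ 31.99 °C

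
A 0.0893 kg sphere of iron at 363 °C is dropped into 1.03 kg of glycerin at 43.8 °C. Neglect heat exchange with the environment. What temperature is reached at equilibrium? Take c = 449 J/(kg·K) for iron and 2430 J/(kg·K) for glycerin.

Setting the total heat transfer to zero:
0.0893×449×(T − 363) + 1.03×2430×(T − 43.8) = 0
(40.1 + 2502.9) T = 40.1×363 + 2502.9×43.8
T = 124182 / 2543 = 48.8 °C

T_f ≈ 48.8 °C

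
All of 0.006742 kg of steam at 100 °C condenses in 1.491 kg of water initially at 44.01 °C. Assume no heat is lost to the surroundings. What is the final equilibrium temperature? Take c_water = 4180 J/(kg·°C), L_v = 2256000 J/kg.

T_f ≈ 46.7 °C

Setting the total heat transfer to zero:
condense steam: −0.006742·2256000 = −15210; condensed water 100 °C→T: 28.18(T − 100); water warms: 1.491·4180·(T − 44.01) = 6232.4(T − 44.01)
6260.6 T = 15210 + 2818.2 + 274287 = 292315
T ≈ 46.69 °C, under the boiling point, so the assumption holds.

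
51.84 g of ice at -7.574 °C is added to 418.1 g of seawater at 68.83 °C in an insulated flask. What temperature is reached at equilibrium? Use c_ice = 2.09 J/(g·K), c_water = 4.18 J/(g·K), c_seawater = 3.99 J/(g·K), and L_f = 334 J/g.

T_f ≈ 51.3 °C

Energy balance with sensible and latent terms:
ice -7.574→0 °C: 51.84·2.09·7.574 = 820.61
  latent heat to melt: 51.84·334 = 17315
  warm the meltwater: 216.69 T
  seawater cools: 418.1·3.99·(T − 68.83) = 1668.2(T − 68.83)
1884.9 T = 114824 − 18135 = 96688
T ≈ 51.30 °C. Since T > 0 °C, the all-ice-melts assumption holds.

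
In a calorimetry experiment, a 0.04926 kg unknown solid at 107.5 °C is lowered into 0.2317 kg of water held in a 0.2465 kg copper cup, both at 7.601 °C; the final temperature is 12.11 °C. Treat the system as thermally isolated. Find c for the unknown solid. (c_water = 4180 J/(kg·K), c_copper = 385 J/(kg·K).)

c ≈ 1020 J/(kg·K)

Setting the total heat transfer to zero:
0.04926·c·(12.11 − 107.5) + 0.2317·4180·(12.11 − 7.601) + 0.2465·385·(12.11 − 7.601) = 0
-4.699 c = -4794.9
c = -4794.9/-4.699 ≈ 1020 J/(kg·K)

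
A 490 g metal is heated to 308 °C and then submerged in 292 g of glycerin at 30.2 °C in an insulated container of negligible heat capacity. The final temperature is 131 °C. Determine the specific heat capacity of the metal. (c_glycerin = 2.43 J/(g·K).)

m_s c (T_s − T_f) = m_glycerin c_glycerin (T_f − T_0):
490·c·(308 − 131) = 292·2.43·(131 − 30.2)
86730 c = 71524  ⇒  c ≈ 0.8247 J/(g·K)

c ≈ 0.825 J/(g·K)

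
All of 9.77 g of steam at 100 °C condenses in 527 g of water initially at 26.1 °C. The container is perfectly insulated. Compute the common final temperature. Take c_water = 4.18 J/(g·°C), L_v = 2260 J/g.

T_f ≈ 37.3 °C

Energy conservation, ΣQ = 0:
steam→water at 100 °C releases m L_v = 9.77·2260 = 22080; condensed water 100 °C→T: 40.84(T − 100); original water: 2202.9(T − 26.1)
2243.7 T = 22080 + 4083.9 + 57495 = 83659
T ≈ 37.29 °C — below 100 °C, confirming all the steam condensed.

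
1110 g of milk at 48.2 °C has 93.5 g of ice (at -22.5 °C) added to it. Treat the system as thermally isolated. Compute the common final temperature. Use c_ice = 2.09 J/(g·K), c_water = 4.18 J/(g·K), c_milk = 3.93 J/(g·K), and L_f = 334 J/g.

T_f ≈ 36.7 °C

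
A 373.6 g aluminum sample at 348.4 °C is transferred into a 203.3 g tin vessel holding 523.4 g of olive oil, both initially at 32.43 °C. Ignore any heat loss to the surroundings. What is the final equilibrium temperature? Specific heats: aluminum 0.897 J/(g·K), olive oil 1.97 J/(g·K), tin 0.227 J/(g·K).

T_f = Σ m_i c_i T_i / Σ m_i c_i:
T_f = (335.12·348.4 + 1031.1·32.43 + 46.15·32.43) / (335.12 + 1031.1 + 46.15)
    = 151691 / 1412.4 ≈ 107.40 °C

T_f ≈ 107.4 °C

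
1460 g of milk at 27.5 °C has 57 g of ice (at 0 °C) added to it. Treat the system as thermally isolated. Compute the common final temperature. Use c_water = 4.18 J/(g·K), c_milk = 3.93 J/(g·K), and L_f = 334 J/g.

Taking heat into each body as positive, Σ m c ΔT = 0:
melt ice: 57×334 = 19038; meltwater 0→T: 57×4.18×T = 238.26 T; milk cools: 1460×3.93×(T − 27.5) = 5737.8(T − 27.5)
5976.1 T = 157790 − 19038 = 138752
T ≈ 23.22 °C — above 0 °C, consistent with complete melting.

T_f ≈ 23.2 °C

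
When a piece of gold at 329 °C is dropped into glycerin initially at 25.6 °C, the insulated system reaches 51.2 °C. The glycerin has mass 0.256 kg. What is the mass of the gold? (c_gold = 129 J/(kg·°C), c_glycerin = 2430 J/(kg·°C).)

Net heat exchanged in the isolated system is zero:
m×129×(51.2 − 329) + 0.256×2430×(51.2 − 25.6) = 0
-35836 m = -15925
m = -15925/-35836 ≈ 0.4444 kg

m ≈ 0.444 kg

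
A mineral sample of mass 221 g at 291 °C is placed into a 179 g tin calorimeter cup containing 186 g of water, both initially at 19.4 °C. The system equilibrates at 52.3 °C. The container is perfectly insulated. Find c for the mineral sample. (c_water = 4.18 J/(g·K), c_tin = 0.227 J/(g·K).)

Setting the total heat transfer to zero:
221×c×(52.3 − 291) + 186×4.18×(52.3 − 19.4) + 179×0.227×(52.3 − 19.4) = 0
-52753 c = -26916
c = -26916/-52753 ≈ 0.5102 J/(g·K)

c ≈ 0.51 J/(g·K)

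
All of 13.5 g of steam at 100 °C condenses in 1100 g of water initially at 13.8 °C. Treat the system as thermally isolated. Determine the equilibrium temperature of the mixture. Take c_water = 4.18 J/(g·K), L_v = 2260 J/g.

T_f ≈ 21.4 °C

Net heat exchanged in the isolated system is zero:
steam→water at 100 °C releases m L_v = 13.5·2260 = 30510
  condensate cools 100→T: 13.5·4.18·(T − 100) = 56.43(T − 100)
  water warms: 1100·4.18·(T − 13.8) = 4598(T − 13.8)
4654.4 T = 30510 + 5643 + 63452 = 99605
T ≈ 21.40 °C (< 100 °C, so full condensation is consistent).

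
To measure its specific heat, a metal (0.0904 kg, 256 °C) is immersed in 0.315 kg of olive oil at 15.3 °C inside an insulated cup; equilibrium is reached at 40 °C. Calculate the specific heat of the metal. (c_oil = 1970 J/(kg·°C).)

c ≈ 785 J/(kg·°C)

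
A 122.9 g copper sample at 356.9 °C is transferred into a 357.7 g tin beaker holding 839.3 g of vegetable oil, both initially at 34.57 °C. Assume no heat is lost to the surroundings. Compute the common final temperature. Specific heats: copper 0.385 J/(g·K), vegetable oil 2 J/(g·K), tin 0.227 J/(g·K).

T_f ≈ 43.0 °C

Energy conservation, ΣQ = 0:
122.9·0.385·(T − 356.9) + 839.3·2·(T − 34.57) + 357.7·0.227·(T − 34.57) = 0
47.32(T − 356.9) + 1678.6(T − 34.57) + 81.2(T − 34.57) = 0
1807.1 T = 77723
T ≈ 43.01 °C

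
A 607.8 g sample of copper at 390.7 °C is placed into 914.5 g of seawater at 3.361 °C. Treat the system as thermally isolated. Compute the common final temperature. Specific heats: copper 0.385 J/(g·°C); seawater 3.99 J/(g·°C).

T_f ≈ 26.7 °C

Heat gained plus heat lost sum to zero:
607.8*0.385*(T − 390.7) + 914.5*3.99*(T − 3.361) = 0
234(T − 390.7) + 3648.9(T − 3.361) = 0
3882.9 T = 103689
T = 103689 / 3882.9 = 26.7 °C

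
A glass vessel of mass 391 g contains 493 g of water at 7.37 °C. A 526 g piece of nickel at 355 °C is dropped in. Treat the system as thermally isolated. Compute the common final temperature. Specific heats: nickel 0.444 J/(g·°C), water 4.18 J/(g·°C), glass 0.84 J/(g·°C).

T_f ≈ 38.3 °C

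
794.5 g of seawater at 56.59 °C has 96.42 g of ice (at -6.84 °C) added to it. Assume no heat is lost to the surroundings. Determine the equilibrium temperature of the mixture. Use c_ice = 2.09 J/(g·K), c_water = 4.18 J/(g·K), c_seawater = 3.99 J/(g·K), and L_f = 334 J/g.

Conservation of energy gives ΣQ = 0:
warm ice to 0 °C: 96.42·2.09·(0 − (-6.84)) = 1378.4; latent heat to melt: 96.42·334 = 32204; meltwater 0→T: 96.42·4.18·T = 403.04 T; seawater: 3170.1(T − 56.59)
3573.1 T = 179393 − 33583 = 145811
T ≈ 40.81 °C. Since T > 0 °C, the all-ice-melts assumption holds.

T_f ≈ 40.8 °C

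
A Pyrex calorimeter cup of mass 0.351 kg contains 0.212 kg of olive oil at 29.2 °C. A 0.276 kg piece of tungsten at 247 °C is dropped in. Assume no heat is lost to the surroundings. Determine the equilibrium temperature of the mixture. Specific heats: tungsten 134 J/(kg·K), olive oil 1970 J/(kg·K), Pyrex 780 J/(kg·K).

T_f ≈ 40.3 °C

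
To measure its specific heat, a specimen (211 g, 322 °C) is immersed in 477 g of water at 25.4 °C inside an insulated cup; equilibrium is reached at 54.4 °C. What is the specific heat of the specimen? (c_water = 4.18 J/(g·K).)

c ≈ 1.02 J/(g·K)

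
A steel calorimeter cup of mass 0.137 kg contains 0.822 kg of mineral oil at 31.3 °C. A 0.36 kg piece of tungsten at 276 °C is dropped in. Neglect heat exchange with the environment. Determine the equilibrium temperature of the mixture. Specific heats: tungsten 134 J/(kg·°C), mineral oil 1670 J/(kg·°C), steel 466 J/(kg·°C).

T_f ≈ 39.2 °C

Heat gained plus heat lost sum to zero:
0.36×134×(T − 276) + 0.822×1670×(T − 31.3) + 0.137×466×(T − 31.3) = 0
48.24(T − 276) + 1372.7(T − 31.3) + 63.84(T − 31.3) = 0
1484.8 T = 58279
T = 58279 / 1484.8 = 39.2 °C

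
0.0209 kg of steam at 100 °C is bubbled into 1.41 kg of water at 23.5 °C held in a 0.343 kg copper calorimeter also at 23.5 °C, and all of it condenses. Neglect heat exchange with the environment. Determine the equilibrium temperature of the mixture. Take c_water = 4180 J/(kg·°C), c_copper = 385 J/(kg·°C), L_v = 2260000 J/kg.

T_f ≈ 32.3 °C

Taking heat into each body as positive, Σ m c ΔT = 0:
condense steam: −0.0209×2260000 = −47234; condensate cools 100→T: 0.0209×4180×(T − 100) = 87.36(T − 100); water warms: 1.41×4180×(T − 23.5) = 5893.8(T − 23.5); copper cup: 0.343×385×(T − 23.5) = 132.06(T − 23.5)
6113.2 T = 47234 + 8736.2 + 141608 = 197578
T ≈ 32.32 °C, under the boiling point, so the assumption holds.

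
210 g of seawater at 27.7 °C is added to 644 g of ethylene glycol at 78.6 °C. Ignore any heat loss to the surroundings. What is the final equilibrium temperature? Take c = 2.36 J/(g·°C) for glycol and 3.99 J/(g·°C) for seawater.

|Q_glycol| = |Q_seawater|:
644*2.36*(78.6 − T) = 210*3.99*(T − 27.7)
1519.8(78.6 − T) = 837.9(T − 27.7)
2357.7 T = 142669  ⇒  T ≈ 60.51 °C

T_f ≈ 60.5 °C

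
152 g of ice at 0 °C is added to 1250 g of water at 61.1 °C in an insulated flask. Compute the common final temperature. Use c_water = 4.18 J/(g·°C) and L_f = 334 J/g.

T_f ≈ 45.8 °C

Conservation of energy gives ΣQ = 0:
fusion: m_ice L_f = 152·334 = 50768; warm the meltwater: 635.36 T; water: 5225(T − 61.1)
5860.4 T = 319248 − 50768 = 268480
T ≈ 45.81 °C. Since T > 0 °C, the all-ice-melts assumption holds.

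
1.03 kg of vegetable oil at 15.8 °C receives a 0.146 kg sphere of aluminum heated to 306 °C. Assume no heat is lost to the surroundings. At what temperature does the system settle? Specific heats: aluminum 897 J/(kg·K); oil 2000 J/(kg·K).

T_f ≈ 33.1 °C

Setting the total heat transfer to zero:
0.146*897*(T − 306) + 1.03*2000*(T − 15.8) = 0
(130.96 + 2060) T = 130.96*306 + 2060*15.8
T = 72622 / 2191 = 33.1 °C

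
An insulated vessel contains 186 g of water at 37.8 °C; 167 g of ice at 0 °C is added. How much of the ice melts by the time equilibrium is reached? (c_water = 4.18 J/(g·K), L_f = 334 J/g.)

m_melted ≈ 88 g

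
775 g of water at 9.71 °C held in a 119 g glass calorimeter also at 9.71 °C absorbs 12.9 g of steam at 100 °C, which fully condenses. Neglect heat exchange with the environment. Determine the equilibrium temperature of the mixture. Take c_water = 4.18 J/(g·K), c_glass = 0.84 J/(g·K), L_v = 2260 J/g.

Heat gained plus heat lost sum to zero:
steam→water at 100 °C releases m L_v = 12.9·2260 = 29154; condensed water 100 °C→T: 53.92(T − 100); water warms: 775·4.18·(T − 9.71) = 3239.5(T − 9.71); cup: 99.96(T − 9.71)
3393.4 T = 29154 + 5392.2 + 32426 = 66972
T ≈ 19.74 °C — below 100 °C, confirming all the steam condensed.

T_f ≈ 19.7 °C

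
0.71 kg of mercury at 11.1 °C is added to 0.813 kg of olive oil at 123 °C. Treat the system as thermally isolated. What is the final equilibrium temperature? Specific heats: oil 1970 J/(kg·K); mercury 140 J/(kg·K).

T_f = Σ m_i c_i T_i / Σ m_i c_i:
T_f = (1601.6·123 + 99.4·11.1) / (1601.6 + 99.4)
    = 198101 / 1701 ≈ 116.46 °C

T_f ≈ 116.5 °C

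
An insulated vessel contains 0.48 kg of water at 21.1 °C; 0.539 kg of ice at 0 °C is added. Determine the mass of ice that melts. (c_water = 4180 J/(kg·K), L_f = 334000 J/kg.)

Cooling the water to 0 °C releases 0.48×4180×21.1 = 42335 J.
Fully melting the ice requires m_ice L_f = 0.539×334000 = 180026 J.
42335 J < 180026 J, so only part of the ice melts and the system sits at 0 °C.
m_melt = 42335 / L_f = 0.1268 kg.

m_melted ≈ 0.127 kg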